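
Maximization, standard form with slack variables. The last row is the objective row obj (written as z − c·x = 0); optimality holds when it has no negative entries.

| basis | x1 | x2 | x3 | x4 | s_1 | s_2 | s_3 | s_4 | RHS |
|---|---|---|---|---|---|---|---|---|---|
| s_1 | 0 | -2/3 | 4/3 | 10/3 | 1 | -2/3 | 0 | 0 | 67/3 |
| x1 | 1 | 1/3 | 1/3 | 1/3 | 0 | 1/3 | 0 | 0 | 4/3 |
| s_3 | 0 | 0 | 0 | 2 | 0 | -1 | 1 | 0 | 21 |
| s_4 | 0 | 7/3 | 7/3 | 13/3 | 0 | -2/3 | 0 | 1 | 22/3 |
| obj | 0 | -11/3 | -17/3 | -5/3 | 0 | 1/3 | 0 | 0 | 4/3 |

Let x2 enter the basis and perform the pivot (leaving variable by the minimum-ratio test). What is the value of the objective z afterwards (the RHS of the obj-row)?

Ratio test on column x2 — row 1: entry -2/3 ≤ 0; row 2: (4/3)/(1/3) = 4; row 3: entry 0 ≤ 0; row 4: (22/3)/(7/3) = 22/7. Minimum is 22/7 at row 4 (s_4 leaves); pivot element 7/3.
Pivot on row 4; the obj-row RHS becomes 4/3 − (-11/3)·(22/7) = 90/7.

90/7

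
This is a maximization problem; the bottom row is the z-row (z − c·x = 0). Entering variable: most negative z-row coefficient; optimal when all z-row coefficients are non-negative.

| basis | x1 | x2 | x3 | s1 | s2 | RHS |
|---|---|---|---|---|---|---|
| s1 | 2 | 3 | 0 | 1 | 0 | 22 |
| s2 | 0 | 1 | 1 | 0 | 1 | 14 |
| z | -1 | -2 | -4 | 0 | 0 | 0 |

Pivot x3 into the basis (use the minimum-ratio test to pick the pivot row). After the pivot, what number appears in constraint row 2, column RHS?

Ratio test on column x3 — row 1: entry 0 ≤ 0; row 2: 14/1 = 14. Minimum is 14 at row 2 (s2 leaves); pivot element 1.
Divide row 2 by 1; eliminate column x3 from the other rows.
In the new row 2, the RHS entry is the old entry divided by the pivot: 14/1 = 14.

14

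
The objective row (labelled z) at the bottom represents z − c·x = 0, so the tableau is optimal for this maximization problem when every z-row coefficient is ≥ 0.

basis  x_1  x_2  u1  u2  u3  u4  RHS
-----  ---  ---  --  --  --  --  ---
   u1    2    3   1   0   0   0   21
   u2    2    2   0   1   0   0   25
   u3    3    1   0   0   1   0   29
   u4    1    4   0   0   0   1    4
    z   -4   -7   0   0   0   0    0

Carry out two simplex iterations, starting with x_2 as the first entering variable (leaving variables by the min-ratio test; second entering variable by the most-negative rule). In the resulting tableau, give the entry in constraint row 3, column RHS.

Ratio test on column x_2 — row 1: 21/3 = 7; row 2: 25/2 = 25/2; row 3: 29/1 = 29; row 4: 4/4 = 1. Minimum is 1 at row 4 (u4 leaves); pivot element 4.
Divide row 4 by 4; eliminate column x_2 from the other rows.
Second iteration: most negative z-row entry is -9/4 in column x_1, so x_1 enters.
Ratio test on column x_1 — row 1: 18/(5/4) = 72/5; row 2: 23/(3/2) = 46/3; row 3: 28/(11/4) = 112/11; row 4: 1/(1/4) = 4. Minimum is 4 at row 4 (x_2 leaves); pivot element 1/4.
Divide row 4 by 1/4; eliminate column x_1 from the other rows.
After both pivots, the entry at constraint row 3, column RHS is 17.

17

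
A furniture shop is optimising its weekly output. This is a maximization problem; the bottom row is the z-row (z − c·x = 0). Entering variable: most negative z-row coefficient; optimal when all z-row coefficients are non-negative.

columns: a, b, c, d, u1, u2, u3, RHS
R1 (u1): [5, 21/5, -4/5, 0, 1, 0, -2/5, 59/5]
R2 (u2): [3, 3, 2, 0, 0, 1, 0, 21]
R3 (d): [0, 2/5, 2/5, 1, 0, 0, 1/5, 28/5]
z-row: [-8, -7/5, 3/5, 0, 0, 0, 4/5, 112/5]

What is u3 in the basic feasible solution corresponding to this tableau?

0

u3 is not in the basis, so in the current basic feasible solution u3 = 0.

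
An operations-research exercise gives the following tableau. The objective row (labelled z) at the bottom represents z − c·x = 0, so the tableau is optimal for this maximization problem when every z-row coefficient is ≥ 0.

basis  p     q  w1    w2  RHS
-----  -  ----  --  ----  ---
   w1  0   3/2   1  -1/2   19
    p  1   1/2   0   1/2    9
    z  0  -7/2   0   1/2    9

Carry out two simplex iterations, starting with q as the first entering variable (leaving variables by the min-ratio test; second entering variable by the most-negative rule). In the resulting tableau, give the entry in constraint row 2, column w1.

-1/2

Ratio test on column q — row 1: 19/(3/2) = 38/3; row 2: 9/(1/2) = 18. Minimum is 38/3 at row 1 (w1 leaves); pivot element 3/2.
Divide row 1 by 3/2; eliminate column q from the other rows.
Second iteration: most negative z-row entry is -2/3 in column w2, so w2 enters.
Ratio test on column w2 — row 1: entry -1/3 ≤ 0; row 2: (8/3)/(2/3) = 4. Minimum is 4 at row 2 (p leaves); pivot element 2/3.
Divide row 2 by 2/3; eliminate column w2 from the other rows.
After both pivots, the entry at constraint row 2, column w1 is -1/2.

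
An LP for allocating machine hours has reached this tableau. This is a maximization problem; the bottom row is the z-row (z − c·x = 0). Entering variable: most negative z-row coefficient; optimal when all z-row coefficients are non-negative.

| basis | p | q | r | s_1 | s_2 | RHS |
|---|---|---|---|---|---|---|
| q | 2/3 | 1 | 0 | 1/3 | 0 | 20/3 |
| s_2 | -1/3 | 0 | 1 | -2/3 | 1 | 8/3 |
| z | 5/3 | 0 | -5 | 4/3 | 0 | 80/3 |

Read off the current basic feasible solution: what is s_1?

0

s_1 is not in the basis, so in the current basic feasible solution s_1 = 0.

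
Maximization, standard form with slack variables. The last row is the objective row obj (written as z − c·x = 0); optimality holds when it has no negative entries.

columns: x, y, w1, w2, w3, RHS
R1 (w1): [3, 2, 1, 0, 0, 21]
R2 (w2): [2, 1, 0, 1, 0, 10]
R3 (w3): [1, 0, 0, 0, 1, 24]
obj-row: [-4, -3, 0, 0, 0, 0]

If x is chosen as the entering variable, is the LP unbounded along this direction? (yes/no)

Column x has positive entries in row(s) 1, 2, 3, so the ratio test bounds it — not unbounded.

no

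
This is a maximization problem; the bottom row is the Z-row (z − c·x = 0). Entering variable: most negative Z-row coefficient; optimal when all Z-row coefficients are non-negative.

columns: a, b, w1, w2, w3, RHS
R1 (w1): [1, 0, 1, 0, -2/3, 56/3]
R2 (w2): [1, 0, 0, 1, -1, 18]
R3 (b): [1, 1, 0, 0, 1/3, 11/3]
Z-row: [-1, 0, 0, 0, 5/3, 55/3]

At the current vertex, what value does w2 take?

w2 is basic (row 2); its value is the RHS of that row, 18.

18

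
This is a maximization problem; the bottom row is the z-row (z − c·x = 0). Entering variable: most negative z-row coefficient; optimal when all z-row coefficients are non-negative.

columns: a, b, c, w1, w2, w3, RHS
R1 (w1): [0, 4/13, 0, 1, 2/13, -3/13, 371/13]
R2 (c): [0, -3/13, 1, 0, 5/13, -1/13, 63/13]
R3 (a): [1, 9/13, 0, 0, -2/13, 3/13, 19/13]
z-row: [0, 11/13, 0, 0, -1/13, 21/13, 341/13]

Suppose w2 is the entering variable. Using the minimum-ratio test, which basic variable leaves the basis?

Column w2 entries and ratios — w1: (371/13)/(2/13) = 371/2; c: (63/13)/(5/13) = 63/5; a: -2/13 ≤ 0, skip.
Smallest ratio is 63/5 in the row of c, so c leaves.

c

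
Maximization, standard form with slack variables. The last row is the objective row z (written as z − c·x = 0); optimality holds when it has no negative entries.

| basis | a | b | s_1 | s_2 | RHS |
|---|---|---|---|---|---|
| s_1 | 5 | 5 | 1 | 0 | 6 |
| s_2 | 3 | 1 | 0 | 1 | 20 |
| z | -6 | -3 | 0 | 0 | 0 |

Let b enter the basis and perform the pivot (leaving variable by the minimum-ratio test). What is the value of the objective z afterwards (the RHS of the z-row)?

18/5

Ratio test on column b — row 1: 6/5 = 6/5; row 2: 20/1 = 20. Minimum is 6/5 at row 1 (s_1 leaves); pivot element 5.
Pivot on row 1; the z-row RHS becomes 0 − (-3)·(6/5) = 18/5.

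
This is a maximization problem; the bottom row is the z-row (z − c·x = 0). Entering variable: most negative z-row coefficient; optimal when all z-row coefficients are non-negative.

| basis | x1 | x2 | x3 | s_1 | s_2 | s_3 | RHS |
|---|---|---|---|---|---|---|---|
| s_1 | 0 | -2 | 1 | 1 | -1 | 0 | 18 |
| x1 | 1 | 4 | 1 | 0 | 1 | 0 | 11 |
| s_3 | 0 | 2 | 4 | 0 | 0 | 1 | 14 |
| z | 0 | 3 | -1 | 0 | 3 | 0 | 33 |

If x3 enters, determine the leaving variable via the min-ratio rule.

s_3

Column x3 entries and ratios — s_1: 18/1 = 18; x1: 11/1 = 11; s_3: 14/4 = 7/2.
Smallest ratio is 7/2 in the row of s_3, so s_3 leaves.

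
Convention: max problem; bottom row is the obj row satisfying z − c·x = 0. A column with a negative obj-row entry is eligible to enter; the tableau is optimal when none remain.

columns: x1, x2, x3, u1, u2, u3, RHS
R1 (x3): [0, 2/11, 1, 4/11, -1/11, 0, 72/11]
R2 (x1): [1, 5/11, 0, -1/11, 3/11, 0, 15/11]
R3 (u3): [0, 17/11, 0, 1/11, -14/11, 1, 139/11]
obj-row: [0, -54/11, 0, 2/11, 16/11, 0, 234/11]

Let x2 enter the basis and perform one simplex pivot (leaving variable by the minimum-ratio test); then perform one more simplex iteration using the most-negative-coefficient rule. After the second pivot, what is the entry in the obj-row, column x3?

2

Ratio test on column x2 — row 1: (72/11)/(2/11) = 36; row 2: (15/11)/(5/11) = 3; row 3: (139/11)/(17/11) = 139/17. Minimum is 3 at row 2 (x1 leaves); pivot element 5/11.
Divide row 2 by 5/11; eliminate column x2 from the other rows.
Second iteration: most negative obj-row entry is -4/5 in column u1, so u1 enters.
Ratio test on column u1 — row 1: 6/(2/5) = 15; row 2: entry -1/5 ≤ 0; row 3: 8/(2/5) = 20. Minimum is 15 at row 1 (x3 leaves); pivot element 2/5.
Divide row 1 by 2/5; eliminate column u1 from the other rows.
After both pivots, the entry at the obj-row, column x3 is 2.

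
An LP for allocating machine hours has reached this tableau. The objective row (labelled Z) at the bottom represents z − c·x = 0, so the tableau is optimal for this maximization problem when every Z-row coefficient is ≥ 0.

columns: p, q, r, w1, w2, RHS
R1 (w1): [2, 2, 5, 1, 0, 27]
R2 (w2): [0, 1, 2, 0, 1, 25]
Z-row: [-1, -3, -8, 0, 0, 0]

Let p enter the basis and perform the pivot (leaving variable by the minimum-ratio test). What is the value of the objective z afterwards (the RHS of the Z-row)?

Ratio test on column p — row 1: 27/2 = 27/2; row 2: entry 0 ≤ 0. Minimum is 27/2 at row 1 (w1 leaves); pivot element 2.
Pivot on row 1; the Z-row RHS becomes 0 − (-1)·(27/2) = 27/2.

27/2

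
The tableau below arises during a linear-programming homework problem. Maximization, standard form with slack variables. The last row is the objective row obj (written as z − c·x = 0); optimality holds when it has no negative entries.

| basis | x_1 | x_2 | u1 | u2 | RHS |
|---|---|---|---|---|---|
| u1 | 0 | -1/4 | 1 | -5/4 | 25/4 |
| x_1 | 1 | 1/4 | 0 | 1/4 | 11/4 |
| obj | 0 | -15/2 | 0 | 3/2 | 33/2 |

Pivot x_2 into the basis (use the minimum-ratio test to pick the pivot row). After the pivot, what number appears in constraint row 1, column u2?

Ratio test on column x_2 — row 1: entry -1/4 ≤ 0; row 2: (11/4)/(1/4) = 11. Minimum is 11 at row 2 (x_1 leaves); pivot element 1/4.
Divide row 2 by 1/4; eliminate column x_2 from the other rows.
Row 1 update in column u2: -5/4 − (-1/4)·1 = -1.

-1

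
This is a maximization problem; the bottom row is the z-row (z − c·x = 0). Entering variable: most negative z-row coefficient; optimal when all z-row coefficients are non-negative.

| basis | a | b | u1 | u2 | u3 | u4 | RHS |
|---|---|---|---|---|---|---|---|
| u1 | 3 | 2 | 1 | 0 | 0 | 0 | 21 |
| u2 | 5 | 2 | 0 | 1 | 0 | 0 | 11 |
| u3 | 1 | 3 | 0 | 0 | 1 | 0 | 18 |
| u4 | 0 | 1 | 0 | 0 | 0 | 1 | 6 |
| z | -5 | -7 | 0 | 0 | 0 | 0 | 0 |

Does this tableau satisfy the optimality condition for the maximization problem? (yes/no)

The z-row has a negative entry -7 in column b, so it is not optimal.

no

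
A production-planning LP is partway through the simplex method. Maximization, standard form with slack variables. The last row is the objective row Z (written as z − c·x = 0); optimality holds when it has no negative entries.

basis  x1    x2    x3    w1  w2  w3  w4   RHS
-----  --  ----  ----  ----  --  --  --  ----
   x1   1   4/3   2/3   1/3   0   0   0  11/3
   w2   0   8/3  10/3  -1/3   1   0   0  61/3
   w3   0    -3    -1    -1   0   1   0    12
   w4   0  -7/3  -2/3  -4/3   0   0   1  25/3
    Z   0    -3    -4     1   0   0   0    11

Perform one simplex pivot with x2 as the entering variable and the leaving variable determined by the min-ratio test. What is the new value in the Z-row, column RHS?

77/4

Ratio test on column x2 — row 1: (11/3)/(4/3) = 11/4; row 2: (61/3)/(8/3) = 61/8; row 3: entry -3 ≤ 0; row 4: entry -7/3 ≤ 0. Minimum is 11/4 at row 1 (x1 leaves); pivot element 4/3.
Divide row 1 by 4/3; eliminate column x2 from the other rows.
Z-row update in column RHS: 11 − (-3)·(11/4) = 77/4.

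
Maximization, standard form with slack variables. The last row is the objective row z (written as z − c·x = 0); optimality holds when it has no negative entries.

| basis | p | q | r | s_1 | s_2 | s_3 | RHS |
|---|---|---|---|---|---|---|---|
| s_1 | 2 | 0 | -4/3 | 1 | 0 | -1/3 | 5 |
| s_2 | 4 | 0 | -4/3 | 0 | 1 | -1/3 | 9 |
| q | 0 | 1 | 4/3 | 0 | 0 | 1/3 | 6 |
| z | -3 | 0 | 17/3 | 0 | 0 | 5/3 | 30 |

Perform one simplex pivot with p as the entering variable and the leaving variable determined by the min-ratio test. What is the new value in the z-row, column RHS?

147/4

Ratio test on column p — row 1: 5/2 = 5/2; row 2: 9/4 = 9/4; row 3: entry 0 ≤ 0. Minimum is 9/4 at row 2 (s_2 leaves); pivot element 4.
Divide row 2 by 4; eliminate column p from the other rows.
z-row update in column RHS: 30 − (-3)·(9/4) = 147/4.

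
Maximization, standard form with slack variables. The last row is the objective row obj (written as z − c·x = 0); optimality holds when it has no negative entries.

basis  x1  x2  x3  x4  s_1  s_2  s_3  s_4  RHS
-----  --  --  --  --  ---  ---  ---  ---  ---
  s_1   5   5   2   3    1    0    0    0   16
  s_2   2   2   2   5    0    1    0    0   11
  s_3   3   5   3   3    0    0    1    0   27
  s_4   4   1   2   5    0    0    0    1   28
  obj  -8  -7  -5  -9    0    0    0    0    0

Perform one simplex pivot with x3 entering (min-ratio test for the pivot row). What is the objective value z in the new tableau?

Ratio test on column x3 — row 1: 16/2 = 8; row 2: 11/2 = 11/2; row 3: 27/3 = 9; row 4: 28/2 = 14. Minimum is 11/2 at row 2 (s_2 leaves); pivot element 2.
Pivot on row 2; the obj-row RHS becomes 0 − (-5)·(11/2) = 55/2.

55/2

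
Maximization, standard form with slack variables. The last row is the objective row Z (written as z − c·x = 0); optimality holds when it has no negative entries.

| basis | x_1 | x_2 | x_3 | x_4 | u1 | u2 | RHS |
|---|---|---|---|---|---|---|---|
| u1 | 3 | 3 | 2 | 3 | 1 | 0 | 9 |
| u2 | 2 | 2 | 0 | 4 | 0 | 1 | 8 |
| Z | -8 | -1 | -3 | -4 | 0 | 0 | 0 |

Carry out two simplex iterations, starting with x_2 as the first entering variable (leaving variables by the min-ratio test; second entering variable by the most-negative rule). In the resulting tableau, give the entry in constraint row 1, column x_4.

Ratio test on column x_2 — row 1: 9/3 = 3; row 2: 8/2 = 4. Minimum is 3 at row 1 (u1 leaves); pivot element 3.
Divide row 1 by 3; eliminate column x_2 from the other rows.
Second iteration: most negative Z-row entry is -7 in column x_1, so x_1 enters.
Ratio test on column x_1 — row 1: 3/1 = 3; row 2: entry 0 ≤ 0. Minimum is 3 at row 1 (x_2 leaves); pivot element 1.
Divide row 1 by 1; eliminate column x_1 from the other rows.
After both pivots, the entry at constraint row 1, column x_4 is 1.

1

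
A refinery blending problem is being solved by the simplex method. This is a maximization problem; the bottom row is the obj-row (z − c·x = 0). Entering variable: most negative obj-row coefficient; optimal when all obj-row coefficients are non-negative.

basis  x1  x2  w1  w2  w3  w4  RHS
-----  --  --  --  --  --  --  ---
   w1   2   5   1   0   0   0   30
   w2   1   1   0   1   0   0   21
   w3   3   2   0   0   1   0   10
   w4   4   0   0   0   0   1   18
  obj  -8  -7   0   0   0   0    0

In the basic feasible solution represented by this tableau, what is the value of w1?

30

w1 is basic (row 1); its value is the RHS of that row, 30.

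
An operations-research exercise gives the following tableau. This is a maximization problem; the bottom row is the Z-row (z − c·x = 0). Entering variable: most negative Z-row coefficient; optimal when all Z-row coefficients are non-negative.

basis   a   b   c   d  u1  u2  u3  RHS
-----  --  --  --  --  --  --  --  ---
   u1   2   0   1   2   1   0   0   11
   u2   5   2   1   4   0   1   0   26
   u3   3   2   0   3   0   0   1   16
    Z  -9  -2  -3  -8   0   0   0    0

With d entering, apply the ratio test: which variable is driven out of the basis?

u3

Column d entries and ratios — u1: 11/2 = 11/2; u2: 26/4 = 13/2; u3: 16/3 = 16/3.
Smallest ratio is 16/3 in the row of u3, so u3 leaves.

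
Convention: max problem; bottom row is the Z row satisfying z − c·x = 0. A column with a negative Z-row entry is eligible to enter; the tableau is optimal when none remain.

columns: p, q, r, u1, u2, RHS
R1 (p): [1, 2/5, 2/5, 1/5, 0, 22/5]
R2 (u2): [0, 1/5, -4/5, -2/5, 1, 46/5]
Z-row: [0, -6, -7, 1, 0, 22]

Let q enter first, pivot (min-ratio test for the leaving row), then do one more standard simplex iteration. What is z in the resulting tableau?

Ratio test on column q — row 1: (22/5)/(2/5) = 11; row 2: (46/5)/(1/5) = 46. Minimum is 11 at row 1 (p leaves); pivot element 2/5.
Pivot on row 1; the Z-row RHS becomes 22 − (-6)·11 = 88.
Next entering variable (most negative Z-row entry -1): r.
Ratio test on column r — row 1: 11/1 = 11; row 2: entry -1 ≤ 0. Minimum is 11 at row 1 (q leaves); pivot element 1.
After the second pivot the Z-row RHS is 88 − (-1)·11 = 99.

99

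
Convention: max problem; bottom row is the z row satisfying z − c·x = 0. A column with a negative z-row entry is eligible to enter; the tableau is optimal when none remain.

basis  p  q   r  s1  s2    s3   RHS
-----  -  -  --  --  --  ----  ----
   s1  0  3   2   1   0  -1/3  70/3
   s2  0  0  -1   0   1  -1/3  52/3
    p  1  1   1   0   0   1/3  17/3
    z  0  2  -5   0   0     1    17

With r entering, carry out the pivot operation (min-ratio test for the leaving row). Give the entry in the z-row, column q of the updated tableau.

7

Ratio test on column r — row 1: (70/3)/2 = 35/3; row 2: entry -1 ≤ 0; row 3: (17/3)/1 = 17/3. Minimum is 17/3 at row 3 (p leaves); pivot element 1.
Divide row 3 by 1; eliminate column r from the other rows.
z-row update in column q: 2 − (-5)·1 = 7.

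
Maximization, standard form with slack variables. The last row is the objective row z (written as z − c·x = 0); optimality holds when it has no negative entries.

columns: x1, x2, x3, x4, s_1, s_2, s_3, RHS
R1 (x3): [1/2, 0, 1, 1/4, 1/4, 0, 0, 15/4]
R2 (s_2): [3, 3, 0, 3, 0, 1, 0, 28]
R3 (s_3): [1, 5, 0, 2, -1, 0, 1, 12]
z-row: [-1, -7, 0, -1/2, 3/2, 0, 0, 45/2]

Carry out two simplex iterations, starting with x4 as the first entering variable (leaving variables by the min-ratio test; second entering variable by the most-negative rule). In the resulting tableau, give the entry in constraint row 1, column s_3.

0

Ratio test on column x4 — row 1: (15/4)/(1/4) = 15; row 2: 28/3 = 28/3; row 3: 12/2 = 6. Minimum is 6 at row 3 (s_3 leaves); pivot element 2.
Divide row 3 by 2; eliminate column x4 from the other rows.
Second iteration: most negative z-row entry is -23/4 in column x2, so x2 enters.
Ratio test on column x2 — row 1: entry -5/8 ≤ 0; row 2: entry -9/2 ≤ 0; row 3: 6/(5/2) = 12/5. Minimum is 12/5 at row 3 (x4 leaves); pivot element 5/2.
Divide row 3 by 5/2; eliminate column x2 from the other rows.
After both pivots, the entry at constraint row 1, column s_3 is 0.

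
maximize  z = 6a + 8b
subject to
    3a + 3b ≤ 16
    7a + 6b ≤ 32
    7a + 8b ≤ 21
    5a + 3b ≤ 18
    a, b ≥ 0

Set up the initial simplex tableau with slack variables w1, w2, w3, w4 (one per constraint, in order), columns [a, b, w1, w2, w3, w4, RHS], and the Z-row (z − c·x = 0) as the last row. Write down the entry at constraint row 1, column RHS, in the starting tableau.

The RHS of constraint 1 is b_1 = 16.

16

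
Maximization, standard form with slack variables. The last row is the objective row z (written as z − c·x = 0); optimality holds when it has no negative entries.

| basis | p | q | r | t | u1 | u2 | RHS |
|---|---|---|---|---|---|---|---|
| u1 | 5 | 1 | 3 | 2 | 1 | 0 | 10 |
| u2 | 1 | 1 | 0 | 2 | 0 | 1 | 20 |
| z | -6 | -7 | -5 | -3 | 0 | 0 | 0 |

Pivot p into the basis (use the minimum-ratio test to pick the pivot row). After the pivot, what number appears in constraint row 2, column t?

8/5

Ratio test on column p — row 1: 10/5 = 2; row 2: 20/1 = 20. Minimum is 2 at row 1 (u1 leaves); pivot element 5.
Divide row 1 by 5; eliminate column p from the other rows.
Row 2 update in column t: 2 − 1·(2/5) = 8/5.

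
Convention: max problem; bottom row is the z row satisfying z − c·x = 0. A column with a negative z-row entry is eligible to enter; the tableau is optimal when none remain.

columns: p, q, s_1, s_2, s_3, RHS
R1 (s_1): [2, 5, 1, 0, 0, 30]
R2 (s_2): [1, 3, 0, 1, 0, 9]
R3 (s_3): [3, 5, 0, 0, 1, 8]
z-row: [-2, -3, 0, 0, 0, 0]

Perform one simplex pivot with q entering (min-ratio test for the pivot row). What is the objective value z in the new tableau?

Ratio test on column q — row 1: 30/5 = 6; row 2: 9/3 = 3; row 3: 8/5 = 8/5. Minimum is 8/5 at row 3 (s_3 leaves); pivot element 5.
Pivot on row 3; the z-row RHS becomes 0 − (-3)·(8/5) = 24/5.

24/5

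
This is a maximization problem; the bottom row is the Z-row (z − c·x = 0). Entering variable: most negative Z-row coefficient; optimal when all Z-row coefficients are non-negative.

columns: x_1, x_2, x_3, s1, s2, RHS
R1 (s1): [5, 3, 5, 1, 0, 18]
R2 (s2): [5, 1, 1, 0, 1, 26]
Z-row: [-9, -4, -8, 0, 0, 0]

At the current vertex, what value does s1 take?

s1 is basic (row 1); its value is the RHS of that row, 18.

18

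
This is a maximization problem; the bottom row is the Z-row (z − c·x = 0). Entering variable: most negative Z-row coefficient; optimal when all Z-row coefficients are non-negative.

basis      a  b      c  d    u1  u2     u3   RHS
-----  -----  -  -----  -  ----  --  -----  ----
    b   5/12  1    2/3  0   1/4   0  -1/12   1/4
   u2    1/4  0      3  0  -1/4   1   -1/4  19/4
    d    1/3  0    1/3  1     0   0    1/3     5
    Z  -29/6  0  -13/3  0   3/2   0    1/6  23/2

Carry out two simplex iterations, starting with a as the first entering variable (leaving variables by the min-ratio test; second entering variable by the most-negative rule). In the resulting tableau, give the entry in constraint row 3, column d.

Ratio test on column a — row 1: (1/4)/(5/12) = 3/5; row 2: (19/4)/(1/4) = 19; row 3: 5/(1/3) = 15. Minimum is 3/5 at row 1 (b leaves); pivot element 5/12.
Divide row 1 by 5/12; eliminate column a from the other rows.
Second iteration: most negative Z-row entry is -4/5 in column u3, so u3 enters.
Ratio test on column u3 — row 1: entry -1/5 ≤ 0; row 2: entry -1/5 ≤ 0; row 3: (24/5)/(2/5) = 12. Minimum is 12 at row 3 (d leaves); pivot element 2/5.
Divide row 3 by 2/5; eliminate column u3 from the other rows.
After both pivots, the entry at constraint row 3, column d is 5/2.

5/2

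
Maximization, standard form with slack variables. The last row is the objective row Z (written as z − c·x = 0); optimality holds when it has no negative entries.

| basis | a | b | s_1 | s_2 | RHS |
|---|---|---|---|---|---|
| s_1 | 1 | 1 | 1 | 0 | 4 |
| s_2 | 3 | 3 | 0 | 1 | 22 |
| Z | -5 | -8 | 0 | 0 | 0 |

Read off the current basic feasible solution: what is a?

0

a is not in the basis, so in the current basic feasible solution a = 0.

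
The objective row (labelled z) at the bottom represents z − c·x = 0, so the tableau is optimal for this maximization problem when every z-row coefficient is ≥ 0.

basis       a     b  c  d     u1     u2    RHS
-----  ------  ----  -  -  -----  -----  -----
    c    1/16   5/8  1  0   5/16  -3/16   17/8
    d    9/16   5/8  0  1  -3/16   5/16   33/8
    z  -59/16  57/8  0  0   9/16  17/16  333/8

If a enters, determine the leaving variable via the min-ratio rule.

Column a entries and ratios — c: (17/8)/(1/16) = 34; d: (33/8)/(9/16) = 22/3.
Smallest ratio is 22/3 in the row of d, so d leaves.

d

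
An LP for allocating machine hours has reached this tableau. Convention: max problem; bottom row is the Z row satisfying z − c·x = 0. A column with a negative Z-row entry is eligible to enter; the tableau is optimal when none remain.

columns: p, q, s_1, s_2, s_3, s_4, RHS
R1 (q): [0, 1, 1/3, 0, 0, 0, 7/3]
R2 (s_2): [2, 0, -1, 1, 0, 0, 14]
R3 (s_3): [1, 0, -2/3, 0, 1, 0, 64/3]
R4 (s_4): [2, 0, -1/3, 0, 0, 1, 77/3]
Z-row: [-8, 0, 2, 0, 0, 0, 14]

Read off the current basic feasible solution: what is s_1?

s_1 is not in the basis, so in the current basic feasible solution s_1 = 0.

0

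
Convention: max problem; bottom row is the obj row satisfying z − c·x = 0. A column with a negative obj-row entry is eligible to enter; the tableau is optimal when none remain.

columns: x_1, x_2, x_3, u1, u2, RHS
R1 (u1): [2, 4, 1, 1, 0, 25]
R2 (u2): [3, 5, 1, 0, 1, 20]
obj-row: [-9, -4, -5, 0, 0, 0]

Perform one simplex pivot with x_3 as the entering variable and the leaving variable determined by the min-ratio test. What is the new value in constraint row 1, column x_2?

Ratio test on column x_3 — row 1: 25/1 = 25; row 2: 20/1 = 20. Minimum is 20 at row 2 (u2 leaves); pivot element 1.
Divide row 2 by 1; eliminate column x_3 from the other rows.
Row 1 update in column x_2: 4 − 1·5 = -1.

-1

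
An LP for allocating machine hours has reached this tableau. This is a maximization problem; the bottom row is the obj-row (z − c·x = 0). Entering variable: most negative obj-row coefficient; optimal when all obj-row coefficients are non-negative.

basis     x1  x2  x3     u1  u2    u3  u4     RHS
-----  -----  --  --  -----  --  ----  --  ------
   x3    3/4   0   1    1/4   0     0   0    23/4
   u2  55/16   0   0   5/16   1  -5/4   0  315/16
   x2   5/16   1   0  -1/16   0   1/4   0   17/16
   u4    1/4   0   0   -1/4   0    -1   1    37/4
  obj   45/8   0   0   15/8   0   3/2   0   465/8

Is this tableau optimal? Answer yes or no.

Every obj-row coefficient is ≥ 0, so the tableau is optimal.

yes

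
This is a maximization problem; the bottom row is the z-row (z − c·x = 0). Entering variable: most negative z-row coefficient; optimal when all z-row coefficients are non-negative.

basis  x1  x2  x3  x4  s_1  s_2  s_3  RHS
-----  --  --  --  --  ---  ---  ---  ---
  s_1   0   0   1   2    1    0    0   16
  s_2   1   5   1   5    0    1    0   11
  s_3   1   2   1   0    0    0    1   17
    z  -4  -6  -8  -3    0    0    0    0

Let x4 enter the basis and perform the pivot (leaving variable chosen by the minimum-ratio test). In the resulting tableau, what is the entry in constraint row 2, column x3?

1/5

Ratio test on column x4 — row 1: 16/2 = 8; row 2: 11/5 = 11/5; row 3: entry 0 ≤ 0. Minimum is 11/5 at row 2 (s_2 leaves); pivot element 5.
Divide row 2 by 5; eliminate column x4 from the other rows.
In the new row 2, the x3 entry is the old entry divided by the pivot: 1/5 = 1/5.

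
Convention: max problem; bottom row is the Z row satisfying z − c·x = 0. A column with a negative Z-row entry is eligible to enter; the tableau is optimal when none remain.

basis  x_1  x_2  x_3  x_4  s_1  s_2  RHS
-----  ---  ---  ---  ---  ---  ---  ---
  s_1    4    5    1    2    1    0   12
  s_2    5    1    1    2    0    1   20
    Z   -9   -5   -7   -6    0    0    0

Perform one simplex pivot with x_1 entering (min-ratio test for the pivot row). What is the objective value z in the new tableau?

27

Ratio test on column x_1 — row 1: 12/4 = 3; row 2: 20/5 = 4. Minimum is 3 at row 1 (s_1 leaves); pivot element 4.
Pivot on row 1; the Z-row RHS becomes 0 − (-9)·3 = 27.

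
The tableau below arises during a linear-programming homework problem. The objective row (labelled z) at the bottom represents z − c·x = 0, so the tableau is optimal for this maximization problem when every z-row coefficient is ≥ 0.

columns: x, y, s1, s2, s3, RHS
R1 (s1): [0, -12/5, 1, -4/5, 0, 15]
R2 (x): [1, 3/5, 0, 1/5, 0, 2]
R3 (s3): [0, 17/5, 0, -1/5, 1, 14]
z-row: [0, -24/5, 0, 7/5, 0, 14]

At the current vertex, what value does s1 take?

15

s1 is basic (row 1); its value is the RHS of that row, 15.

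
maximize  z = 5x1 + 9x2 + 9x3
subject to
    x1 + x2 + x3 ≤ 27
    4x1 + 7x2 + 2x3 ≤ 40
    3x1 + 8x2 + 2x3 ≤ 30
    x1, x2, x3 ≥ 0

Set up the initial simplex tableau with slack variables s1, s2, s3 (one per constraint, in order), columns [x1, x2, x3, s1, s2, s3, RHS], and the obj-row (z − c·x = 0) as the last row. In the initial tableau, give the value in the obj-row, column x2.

-9

The obj-row carries the negated objective coefficients: the x2 entry is -9.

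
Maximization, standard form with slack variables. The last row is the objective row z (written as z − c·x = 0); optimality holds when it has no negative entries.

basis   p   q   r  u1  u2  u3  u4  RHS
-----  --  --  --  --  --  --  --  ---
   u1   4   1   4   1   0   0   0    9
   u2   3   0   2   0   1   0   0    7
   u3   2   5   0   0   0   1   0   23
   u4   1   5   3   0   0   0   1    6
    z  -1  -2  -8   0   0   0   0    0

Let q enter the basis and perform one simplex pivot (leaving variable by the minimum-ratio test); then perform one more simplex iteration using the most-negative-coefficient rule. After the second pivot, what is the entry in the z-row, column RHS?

16

Ratio test on column q — row 1: 9/1 = 9; row 2: entry 0 ≤ 0; row 3: 23/5 = 23/5; row 4: 6/5 = 6/5. Minimum is 6/5 at row 4 (u4 leaves); pivot element 5.
Divide row 4 by 5; eliminate column q from the other rows.
Second iteration: most negative z-row entry is -34/5 in column r, so r enters.
Ratio test on column r — row 1: (39/5)/(17/5) = 39/17; row 2: 7/2 = 7/2; row 3: entry -3 ≤ 0; row 4: (6/5)/(3/5) = 2. Minimum is 2 at row 4 (q leaves); pivot element 3/5.
Divide row 4 by 3/5; eliminate column r from the other rows.
After both pivots, the entry at the z-row, column RHS is 16.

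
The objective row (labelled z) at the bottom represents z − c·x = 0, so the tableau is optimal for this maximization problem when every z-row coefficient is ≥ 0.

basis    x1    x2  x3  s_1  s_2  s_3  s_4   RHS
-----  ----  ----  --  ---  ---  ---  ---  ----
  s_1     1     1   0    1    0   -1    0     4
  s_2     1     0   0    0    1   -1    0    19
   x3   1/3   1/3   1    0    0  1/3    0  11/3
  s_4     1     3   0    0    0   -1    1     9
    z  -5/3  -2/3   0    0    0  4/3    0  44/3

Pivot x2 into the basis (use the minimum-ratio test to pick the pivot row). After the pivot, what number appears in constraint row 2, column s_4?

Ratio test on column x2 — row 1: 4/1 = 4; row 2: entry 0 ≤ 0; row 3: (11/3)/(1/3) = 11; row 4: 9/3 = 3. Minimum is 3 at row 4 (s_4 leaves); pivot element 3.
Divide row 4 by 3; eliminate column x2 from the other rows.
Row 2 update in column s_4: 0 − 0·(1/3) = 0.

0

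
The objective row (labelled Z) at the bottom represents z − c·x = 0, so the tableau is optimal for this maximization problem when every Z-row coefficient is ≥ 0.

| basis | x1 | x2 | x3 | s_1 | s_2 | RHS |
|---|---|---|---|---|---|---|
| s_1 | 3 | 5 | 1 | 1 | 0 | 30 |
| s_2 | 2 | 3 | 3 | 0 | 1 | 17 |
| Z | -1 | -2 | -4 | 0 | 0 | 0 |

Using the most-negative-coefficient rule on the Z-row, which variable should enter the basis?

x3

Negative Z-row entries: x1: -1, x2: -2, x3: -4.
The most negative is -4 in column x3, so x3 enters.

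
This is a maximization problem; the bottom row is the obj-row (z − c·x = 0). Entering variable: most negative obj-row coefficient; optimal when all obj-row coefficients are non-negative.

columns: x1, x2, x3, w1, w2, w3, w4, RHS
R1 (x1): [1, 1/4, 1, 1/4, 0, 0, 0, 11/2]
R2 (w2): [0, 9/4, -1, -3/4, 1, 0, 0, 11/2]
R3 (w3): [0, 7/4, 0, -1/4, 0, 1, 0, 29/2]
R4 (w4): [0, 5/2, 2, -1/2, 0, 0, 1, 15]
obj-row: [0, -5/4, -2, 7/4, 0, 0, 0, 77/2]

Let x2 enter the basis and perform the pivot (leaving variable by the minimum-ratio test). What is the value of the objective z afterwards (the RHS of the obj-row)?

374/9

Ratio test on column x2 — row 1: (11/2)/(1/4) = 22; row 2: (11/2)/(9/4) = 22/9; row 3: (29/2)/(7/4) = 58/7; row 4: 15/(5/2) = 6. Minimum is 22/9 at row 2 (w2 leaves); pivot element 9/4.
Pivot on row 2; the obj-row RHS becomes 77/2 − (-5/4)·(22/9) = 374/9.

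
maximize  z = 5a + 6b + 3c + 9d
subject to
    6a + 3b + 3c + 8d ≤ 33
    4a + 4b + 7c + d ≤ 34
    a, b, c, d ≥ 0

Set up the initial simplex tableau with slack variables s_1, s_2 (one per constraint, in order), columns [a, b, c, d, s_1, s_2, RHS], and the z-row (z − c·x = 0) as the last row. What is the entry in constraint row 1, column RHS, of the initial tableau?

The RHS of constraint 1 is b_1 = 33.

33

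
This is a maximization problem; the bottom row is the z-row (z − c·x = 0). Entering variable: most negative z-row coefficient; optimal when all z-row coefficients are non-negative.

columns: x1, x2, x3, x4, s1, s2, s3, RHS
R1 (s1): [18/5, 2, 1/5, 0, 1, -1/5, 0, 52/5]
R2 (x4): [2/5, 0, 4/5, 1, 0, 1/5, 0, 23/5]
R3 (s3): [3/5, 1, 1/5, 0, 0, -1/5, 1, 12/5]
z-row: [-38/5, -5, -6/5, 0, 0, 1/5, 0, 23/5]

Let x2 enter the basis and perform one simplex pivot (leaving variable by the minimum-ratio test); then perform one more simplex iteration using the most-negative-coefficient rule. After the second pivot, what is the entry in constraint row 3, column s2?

-1/4

Ratio test on column x2 — row 1: (52/5)/2 = 26/5; row 2: entry 0 ≤ 0; row 3: (12/5)/1 = 12/5. Minimum is 12/5 at row 3 (s3 leaves); pivot element 1.
Divide row 3 by 1; eliminate column x2 from the other rows.
Second iteration: most negative z-row entry is -23/5 in column x1, so x1 enters.
Ratio test on column x1 — row 1: (28/5)/(12/5) = 7/3; row 2: (23/5)/(2/5) = 23/2; row 3: (12/5)/(3/5) = 4. Minimum is 7/3 at row 1 (s1 leaves); pivot element 12/5.
Divide row 1 by 12/5; eliminate column x1 from the other rows.
After both pivots, the entry at constraint row 3, column s2 is -1/4.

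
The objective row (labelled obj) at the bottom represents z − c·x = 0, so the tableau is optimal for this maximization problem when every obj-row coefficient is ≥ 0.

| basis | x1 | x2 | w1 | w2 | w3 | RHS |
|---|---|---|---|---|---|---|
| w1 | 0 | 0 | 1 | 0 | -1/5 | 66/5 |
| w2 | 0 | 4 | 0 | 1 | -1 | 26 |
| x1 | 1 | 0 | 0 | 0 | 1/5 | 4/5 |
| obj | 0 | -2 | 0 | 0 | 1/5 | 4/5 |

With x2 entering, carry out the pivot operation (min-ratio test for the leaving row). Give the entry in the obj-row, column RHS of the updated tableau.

Ratio test on column x2 — row 1: entry 0 ≤ 0; row 2: 26/4 = 13/2; row 3: entry 0 ≤ 0. Minimum is 13/2 at row 2 (w2 leaves); pivot element 4.
Divide row 2 by 4; eliminate column x2 from the other rows.
obj-row update in column RHS: 4/5 − (-2)·(13/2) = 69/5.

69/5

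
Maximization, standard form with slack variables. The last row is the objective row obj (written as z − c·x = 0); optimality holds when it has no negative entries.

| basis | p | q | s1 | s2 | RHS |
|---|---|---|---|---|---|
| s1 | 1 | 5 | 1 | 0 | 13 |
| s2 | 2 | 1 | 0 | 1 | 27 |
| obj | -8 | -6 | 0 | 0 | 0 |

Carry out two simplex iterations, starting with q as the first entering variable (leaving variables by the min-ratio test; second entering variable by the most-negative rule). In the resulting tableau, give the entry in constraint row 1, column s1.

Ratio test on column q — row 1: 13/5 = 13/5; row 2: 27/1 = 27. Minimum is 13/5 at row 1 (s1 leaves); pivot element 5.
Divide row 1 by 5; eliminate column q from the other rows.
Second iteration: most negative obj-row entry is -34/5 in column p, so p enters.
Ratio test on column p — row 1: (13/5)/(1/5) = 13; row 2: (122/5)/(9/5) = 122/9. Minimum is 13 at row 1 (q leaves); pivot element 1/5.
Divide row 1 by 1/5; eliminate column p from the other rows.
After both pivots, the entry at constraint row 1, column s1 is 1.

1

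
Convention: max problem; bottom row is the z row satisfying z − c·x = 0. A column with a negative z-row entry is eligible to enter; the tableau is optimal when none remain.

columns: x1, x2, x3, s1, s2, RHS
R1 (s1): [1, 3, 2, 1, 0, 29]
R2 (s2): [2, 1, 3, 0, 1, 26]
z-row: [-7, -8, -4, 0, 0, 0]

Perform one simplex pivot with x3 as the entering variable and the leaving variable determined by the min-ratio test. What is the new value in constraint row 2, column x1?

Ratio test on column x3 — row 1: 29/2 = 29/2; row 2: 26/3 = 26/3. Minimum is 26/3 at row 2 (s2 leaves); pivot element 3.
Divide row 2 by 3; eliminate column x3 from the other rows.
In the new row 2, the x1 entry is the old entry divided by the pivot: 2/3 = 2/3.

2/3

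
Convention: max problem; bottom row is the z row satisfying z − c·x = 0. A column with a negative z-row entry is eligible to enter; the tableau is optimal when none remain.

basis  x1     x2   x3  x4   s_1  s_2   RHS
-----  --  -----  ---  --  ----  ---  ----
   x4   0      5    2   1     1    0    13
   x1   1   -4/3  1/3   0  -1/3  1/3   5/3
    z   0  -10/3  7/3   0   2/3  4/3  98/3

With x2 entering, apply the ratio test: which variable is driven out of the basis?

x4

Column x2 entries and ratios — x4: 13/5 = 13/5; x1: -4/3 ≤ 0, skip.
Smallest ratio is 13/5 in the row of x4, so x4 leaves.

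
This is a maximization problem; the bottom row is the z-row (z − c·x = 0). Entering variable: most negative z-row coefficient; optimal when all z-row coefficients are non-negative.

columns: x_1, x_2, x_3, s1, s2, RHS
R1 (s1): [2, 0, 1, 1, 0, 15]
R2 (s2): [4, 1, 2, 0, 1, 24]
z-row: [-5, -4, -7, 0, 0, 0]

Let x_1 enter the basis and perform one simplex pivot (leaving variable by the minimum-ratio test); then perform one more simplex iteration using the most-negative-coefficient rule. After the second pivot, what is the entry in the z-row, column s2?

Ratio test on column x_1 — row 1: 15/2 = 15/2; row 2: 24/4 = 6. Minimum is 6 at row 2 (s2 leaves); pivot element 4.
Divide row 2 by 4; eliminate column x_1 from the other rows.
Second iteration: most negative z-row entry is -9/2 in column x_3, so x_3 enters.
Ratio test on column x_3 — row 1: entry 0 ≤ 0; row 2: 6/(1/2) = 12. Minimum is 12 at row 2 (x_1 leaves); pivot element 1/2.
Divide row 2 by 1/2; eliminate column x_3 from the other rows.
After both pivots, the entry at the z-row, column s2 is 7/2.

7/2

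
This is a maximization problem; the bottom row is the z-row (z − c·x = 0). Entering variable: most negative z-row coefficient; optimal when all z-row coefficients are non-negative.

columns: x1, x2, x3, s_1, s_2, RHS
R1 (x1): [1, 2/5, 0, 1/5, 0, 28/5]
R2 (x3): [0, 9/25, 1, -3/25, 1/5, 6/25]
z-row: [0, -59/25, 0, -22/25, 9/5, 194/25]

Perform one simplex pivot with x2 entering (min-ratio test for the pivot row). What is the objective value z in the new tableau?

28/3

Ratio test on column x2 — row 1: (28/5)/(2/5) = 14; row 2: (6/25)/(9/25) = 2/3. Minimum is 2/3 at row 2 (x3 leaves); pivot element 9/25.
Pivot on row 2; the z-row RHS becomes 194/25 − (-59/25)·(2/3) = 28/3.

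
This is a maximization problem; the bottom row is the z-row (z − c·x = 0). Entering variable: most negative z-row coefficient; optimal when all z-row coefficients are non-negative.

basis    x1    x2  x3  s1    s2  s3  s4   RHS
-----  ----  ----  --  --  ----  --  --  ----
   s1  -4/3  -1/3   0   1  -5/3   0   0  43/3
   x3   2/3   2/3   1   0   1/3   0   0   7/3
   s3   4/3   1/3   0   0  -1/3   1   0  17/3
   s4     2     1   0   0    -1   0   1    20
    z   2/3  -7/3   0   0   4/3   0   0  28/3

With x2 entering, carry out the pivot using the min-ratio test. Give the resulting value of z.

35/2

Ratio test on column x2 — row 1: entry -1/3 ≤ 0; row 2: (7/3)/(2/3) = 7/2; row 3: (17/3)/(1/3) = 17; row 4: 20/1 = 20. Minimum is 7/2 at row 2 (x3 leaves); pivot element 2/3.
Pivot on row 2; the z-row RHS becomes 28/3 − (-7/3)·(7/2) = 35/2.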